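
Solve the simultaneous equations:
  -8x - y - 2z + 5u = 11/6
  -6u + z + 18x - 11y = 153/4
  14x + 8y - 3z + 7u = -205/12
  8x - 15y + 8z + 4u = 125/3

x = 1/3, y = -3, z = -3/4, u = 0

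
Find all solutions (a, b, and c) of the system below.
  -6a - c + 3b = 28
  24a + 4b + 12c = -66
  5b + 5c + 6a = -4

Row-reduce:
R1 ← R1 / (-6).
R2 ← R2 − 24·R1.
R3 ← R3 − 6·R1.
R2 ← R2 / (16).
R1 ← R1 + 1/2·R2.
R3 ← R3 − 8·R2.
Row 3 reduces to 0 = 1, a contradiction. The system is inconsistent.

no solution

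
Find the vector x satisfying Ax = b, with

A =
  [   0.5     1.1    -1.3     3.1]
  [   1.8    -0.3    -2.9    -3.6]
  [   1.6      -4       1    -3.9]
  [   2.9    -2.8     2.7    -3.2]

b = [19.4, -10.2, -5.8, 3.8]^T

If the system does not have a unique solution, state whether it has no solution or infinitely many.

x_1 = 6, x_2 = -2, x_3 = 0, x_4 = 6

Row-reduce the augmented matrix:
R1 ← R1 / (1/2).
R2 ← R2 − 9/5·R1.
R3 ← R3 − 8/5·R1.
R4 ← R4 − 29/10·R1.
R2 ← R2 / (-213/50).
R1 ← R1 − 11/5·R2.
R3 ← R3 + 188/25·R2.
R4 ← R4 + 459/50·R2.
R3 ← R3 / (2149/1065).
R1 ← R1 + 358/213·R3.
R2 ← R2 + 89/213·R3.
R4 ← R4 − 4547/710·R3.
R4 ← R4 / (-173181/6140).
R1 ← R1 − 2692/307·R4.
R2 ← R2 − 3683/614·R4.
R3 ← R3 − 3723/614·R4.
Reading off the reduced rows gives x_1 = 6, x_2 = -2, x_3 = 0, x_4 = 6.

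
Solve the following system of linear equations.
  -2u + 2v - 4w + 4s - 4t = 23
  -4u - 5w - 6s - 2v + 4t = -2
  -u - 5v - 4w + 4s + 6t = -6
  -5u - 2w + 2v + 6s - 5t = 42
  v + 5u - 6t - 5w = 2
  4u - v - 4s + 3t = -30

Row-reduce:
R1 ← R1 / (-2).
R2 ← R2 + 4·R1.
R3 ← R3 + 1·R1.
R4 ← R4 + 5·R1.
R5 ← R5 − 5·R1.
R6 ← R6 − 4·R1.
R2 ← R2 / (-6).
R1 ← R1 + 1·R2.
R3 ← R3 + 6·R2.
R4 ← R4 + 3·R2.
R5 ← R5 − 6·R2.
R6 ← R6 − 3·R2.
R3 ← R3 / (-5).
R1 ← R1 − 3/2·R3.
R2 ← R2 + 1/2·R3.
R4 ← R4 − 13/2·R3.
R5 ← R5 + 12·R3.
R6 ← R6 + 13/2·R3.
R4 ← R4 / (119/5).
R1 ← R1 − 77/15·R4.
R2 ← R2 − 11/15·R4.
R3 ← R3 + 16/5·R4.
R5 ← R5 + 212/5·R4.
R6 ← R6 + 119/5·R4.
R5 ← R5 / (-648/119).
R1 ← R1 − 7/51·R5.
R2 ← R2 + 503/357·R5.
R3 ← R3 + 4/119·R5.
R4 ← R4 + 31/119·R5.
Row 6 reduces to 0 = 1/2, a contradiction. The system is inconsistent.

no solution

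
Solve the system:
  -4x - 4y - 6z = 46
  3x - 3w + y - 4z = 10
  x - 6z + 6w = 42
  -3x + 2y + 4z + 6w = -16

x = 0, y = -4, z = -5, w = 2

Row-reduce the augmented matrix:
R1 ← R1 / (-4).
R2 ← R2 − 3·R1.
R3 ← R3 − 1·R1.
R4 ← R4 + 3·R1.
R2 ← R2 / (-2).
R1 ← R1 − 1·R2.
R3 ← R3 + 1·R2.
R4 ← R4 − 5·R2.
R3 ← R3 / (-13/4).
R1 ← R1 + 11/4·R3.
R2 ← R2 − 17/4·R3.
R4 ← R4 + 51/4·R3.
R4 ← R4 / (-402/13).
R1 ← R1 + 102/13·R4.
R2 ← R2 − 147/13·R4.
R3 ← R3 + 30/13·R4.
Reading off the reduced rows gives x = 0, y = -4, z = -5, w = 2.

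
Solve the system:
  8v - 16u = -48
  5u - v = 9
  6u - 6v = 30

u = 1, v = -4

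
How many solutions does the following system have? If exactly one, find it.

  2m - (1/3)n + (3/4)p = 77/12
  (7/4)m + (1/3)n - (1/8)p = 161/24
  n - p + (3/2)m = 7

infinitely many solutions

Row-reduce:
R1 ← R1 / (2).
R2 ← R2 − 7/4·R1.
R3 ← R3 − 3/2·R1.
R2 ← R2 / (5/8).
R1 ← R1 + 1/6·R2.
R3 ← R3 − 5/4·R2.
Rank is 2 with 3 unknowns, leaving p free.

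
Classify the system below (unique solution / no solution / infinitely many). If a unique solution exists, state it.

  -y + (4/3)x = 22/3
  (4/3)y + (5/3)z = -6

Row-reduce:
R1 ← R1 / (4/3).
R2 ← R2 / (4/3).
R1 ← R1 + 3/4·R2.
Rank is 2 with 3 unknowns, leaving z free.

infinitely many solutions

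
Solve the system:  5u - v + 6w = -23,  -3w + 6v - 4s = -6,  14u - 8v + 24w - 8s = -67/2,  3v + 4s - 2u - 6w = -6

no solution

Row-reduce:
R1 ← R1 / (5).
R3 ← R3 − 14·R1.
R4 ← R4 + 2·R1.
R2 ← R2 / (6).
R1 ← R1 + 1/5·R2.
R3 ← R3 + 26/5·R2.
R4 ← R4 − 13/5·R2.
R3 ← R3 / (23/5).
R1 ← R1 − 11/10·R3.
R2 ← R2 + 1/2·R3.
R4 ← R4 + 23/10·R3.
Row 4 reduces to 0 = 1/4, a contradiction. The system is inconsistent.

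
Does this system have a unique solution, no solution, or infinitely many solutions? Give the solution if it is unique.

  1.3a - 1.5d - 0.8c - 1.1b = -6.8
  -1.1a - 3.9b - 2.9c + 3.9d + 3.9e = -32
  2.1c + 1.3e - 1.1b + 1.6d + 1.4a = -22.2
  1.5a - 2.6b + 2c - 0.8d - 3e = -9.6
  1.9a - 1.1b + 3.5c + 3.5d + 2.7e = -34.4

a = -2, b = 6, c = -3, d = 0, e = -5

Row-reduce the augmented matrix:
R1 ← R1 / (13/10).
R2 ← R2 + 11/10·R1.
R3 ← R3 − 7/5·R1.
R4 ← R4 − 3/2·R1.
R5 ← R5 − 19/10·R1.
R2 ← R2 / (-314/65).
R1 ← R1 + 11/13·R2.
R3 ← R3 − 11/130·R2.
R4 ← R4 + 173/130·R2.
R5 ← R5 − 33/65·R2.
R3 ← R3 / (3641/1256).
R1 ← R1 − 7/628·R3.
R2 ← R2 − 465/628·R3.
R4 ← R4 − 4909/1256·R3.
R5 ← R5 − 13481/3140·R3.
R4 ← R4 / (-13873/3310).
R1 ← R1 + 2693/1655·R4.
R2 ← R2 + 456/331·R4.
R3 ← R3 − 1862/1655·R4.
R5 ← R5 − 9421/8275·R4.
R5 ← R5 / (-2000976/3815075).
R1 ← R1 − 1228198/763015·R5.
R2 ← R2 − 120372/152603·R5.
R3 ← R3 + 852217/763015·R5.
R4 ← R4 − 215518/152603·R5.
Reading off the reduced rows gives a = -2, b = 6, c = -3, d = 0, e = -5.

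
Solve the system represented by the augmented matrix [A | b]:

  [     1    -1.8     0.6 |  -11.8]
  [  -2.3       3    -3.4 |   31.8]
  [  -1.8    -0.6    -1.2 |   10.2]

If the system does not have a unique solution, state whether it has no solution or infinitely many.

x_1 = -4, x_2 = 3, x_3 = -4

Row-reduce the augmented matrix:
R2 ← R2 + 23/10·R1.
R3 ← R3 + 9/5·R1.
R2 ← R2 / (-57/50).
R1 ← R1 + 9/5·R2.
R3 ← R3 + 96/25·R2.
R3 ← R3 / (127/19).
R1 ← R1 − 72/19·R3.
R2 ← R2 − 101/57·R3.
Reading off the reduced rows gives x_1 = -4, x_2 = 3, x_3 = -4.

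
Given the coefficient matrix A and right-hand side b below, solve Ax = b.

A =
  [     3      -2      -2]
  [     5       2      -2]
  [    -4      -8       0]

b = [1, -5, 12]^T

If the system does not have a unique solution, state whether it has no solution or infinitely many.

infinitely many solutions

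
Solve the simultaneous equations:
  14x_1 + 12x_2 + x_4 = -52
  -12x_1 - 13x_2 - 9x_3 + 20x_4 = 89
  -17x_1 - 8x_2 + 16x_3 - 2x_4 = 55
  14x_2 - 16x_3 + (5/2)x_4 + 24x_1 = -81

infinitely many solutions

Row-reduce:
R1 ← R1 / (14).
R2 ← R2 + 12·R1.
R3 ← R3 + 17·R1.
R4 ← R4 − 24·R1.
R2 ← R2 / (-19/7).
R1 ← R1 − 6/7·R2.
R3 ← R3 − 46/7·R2.
R4 ← R4 + 46/7·R2.
R3 ← R3 / (-110/19).
R1 ← R1 + 54/19·R3.
R2 ← R2 − 63/19·R3.
R4 ← R4 − 110/19·R3.
Rank is 3 with 4 unknowns, leaving x_4 free.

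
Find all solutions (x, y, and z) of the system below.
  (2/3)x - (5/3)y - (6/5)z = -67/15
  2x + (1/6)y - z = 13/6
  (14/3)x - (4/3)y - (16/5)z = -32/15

no solution

Row-reduce:
R1 ← R1 / (2/3).
R2 ← R2 − 2·R1.
R3 ← R3 − 14/3·R1.
R2 ← R2 / (31/6).
R1 ← R1 + 5/2·R2.
R3 ← R3 − 31/3·R2.
Row 3 reduces to 0 = -2, a contradiction. The system is inconsistent.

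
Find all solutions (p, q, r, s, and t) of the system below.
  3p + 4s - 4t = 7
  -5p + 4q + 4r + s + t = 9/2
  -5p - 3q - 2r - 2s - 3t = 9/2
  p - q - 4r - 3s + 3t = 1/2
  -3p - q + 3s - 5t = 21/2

p = -1, q = 3, r = -3, s = 1, t = -3/2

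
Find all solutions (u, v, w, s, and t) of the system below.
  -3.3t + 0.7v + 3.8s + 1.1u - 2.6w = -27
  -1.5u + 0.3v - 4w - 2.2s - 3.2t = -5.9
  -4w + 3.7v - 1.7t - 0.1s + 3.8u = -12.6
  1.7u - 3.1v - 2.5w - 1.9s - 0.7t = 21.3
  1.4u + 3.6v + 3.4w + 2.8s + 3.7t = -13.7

u = 3, v = -4, w = 2, s = -5, t = 1

Row-reduce the augmented matrix:
R1 ← R1 / (11/10).
R2 ← R2 + 3/2·R1.
R3 ← R3 − 19/5·R1.
R4 ← R4 − 17/10·R1.
R5 ← R5 − 7/5·R1.
R2 ← R2 / (69/55).
R1 ← R1 − 7/11·R2.
R3 ← R3 − 141/110·R2.
R4 ← R4 + 46/11·R2.
R5 ← R5 − 149/55·R2.
R3 ← R3 / (2919/230).
R1 ← R1 − 101/69·R3.
R2 ← R2 + 415/69·R3.
R4 ← R4 + 709/30·R3.
R5 ← R5 − 7936/345·R3.
R4 ← R4 / (-1232026/43785).
R1 ← R1 − 33443/8757·R4.
R2 ← R2 + 46723/8757·R4.
R3 ← R3 + 3743/2919·R4.
R5 ← R5 − 920404/43785·R4.
R5 ← R5 / (1525545/1232026).
R1 ← R1 − 2135023/4928104·R5.
R2 ← R2 − 84289/4928104·R5.
R3 ← R3 − 4250803/4928104·R5.
R4 ← R4 + 2004785/4928104·R5.
Reading off the reduced rows gives u = 3, v = -4, w = 2, s = -5, t = 1.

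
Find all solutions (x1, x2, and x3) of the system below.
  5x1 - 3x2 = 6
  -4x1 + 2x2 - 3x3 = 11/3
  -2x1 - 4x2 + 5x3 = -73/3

x1 = 2, x2 = 4/3, x3 = -3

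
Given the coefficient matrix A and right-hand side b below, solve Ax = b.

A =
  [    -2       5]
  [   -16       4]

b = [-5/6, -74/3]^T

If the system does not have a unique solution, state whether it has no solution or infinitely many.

Row-reduce the augmented matrix:
R1 ← R1 / (-2).
R2 ← R2 + 16·R1.
R2 ← R2 / (-36).
R1 ← R1 + 5/2·R2.
Reading off the reduced rows gives x_1 = 5/3, x_2 = 1/2.

x_1 = 5/3, x_2 = 1/2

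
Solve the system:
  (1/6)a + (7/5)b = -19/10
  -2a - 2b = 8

Row-reduce the augmented matrix:
R1 ← R1 / (1/6).
R2 ← R2 + 2·R1.
R2 ← R2 / (74/5).
R1 ← R1 − 42/5·R2.
Reading off the reduced rows gives a = -3, b = -1.

a = -3, b = -1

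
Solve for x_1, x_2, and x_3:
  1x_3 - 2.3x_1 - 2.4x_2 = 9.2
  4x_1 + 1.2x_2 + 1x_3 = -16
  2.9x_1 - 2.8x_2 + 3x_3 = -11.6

Row-reduce the augmented matrix:
R1 ← R1 / (-23/10).
R2 ← R2 − 4·R1.
R3 ← R3 − 29/10·R1.
R2 ← R2 / (-342/115).
R1 ← R1 − 24/23·R2.
R3 ← R3 + 134/23·R2.
R3 ← R3 / (-21/19).
R1 ← R1 − 10/19·R3.
R2 ← R2 + 35/38·R3.
Reading off the reduced rows gives x_1 = -4, x_2 = 0, x_3 = 0.

x_1 = -4, x_2 = 0, x_3 = 0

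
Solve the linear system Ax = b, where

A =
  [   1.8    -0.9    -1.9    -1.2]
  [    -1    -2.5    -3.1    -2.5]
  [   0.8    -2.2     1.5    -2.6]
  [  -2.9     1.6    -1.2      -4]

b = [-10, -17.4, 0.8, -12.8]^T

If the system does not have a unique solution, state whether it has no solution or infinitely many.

x_1 = 0, x_2 = 0, x_3 = 4, x_4 = 2

Row-reduce the augmented matrix:
R1 ← R1 / (9/5).
R2 ← R2 + 1·R1.
R3 ← R3 − 4/5·R1.
R4 ← R4 + 29/10·R1.
R2 ← R2 / (-3).
R1 ← R1 + 1/2·R2.
R3 ← R3 + 9/5·R2.
R4 ← R4 − 3/20·R2.
R3 ← R3 / (2177/450).
R1 ← R1 + 49/135·R3.
R2 ← R2 − 187/135·R3.
R4 ← R4 + 2011/450·R3.
R4 ← R4 / (-543869/87080).
R1 ← R1 + 565/3732·R4.
R2 ← R2 − 14411/13062·R4.
R3 ← R3 + 75/2177·R4.
Reading off the reduced rows gives x_1 = 0, x_2 = 0, x_3 = 4, x_4 = 2.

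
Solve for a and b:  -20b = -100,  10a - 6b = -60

Row-reduce the augmented matrix:
Swap R1 and R2.
R1 ← R1 / (10).
R2 ← R2 / (-20).
R1 ← R1 + 3/5·R2.
Reading off the reduced rows gives a = -3, b = 5.

a = -3, b = 5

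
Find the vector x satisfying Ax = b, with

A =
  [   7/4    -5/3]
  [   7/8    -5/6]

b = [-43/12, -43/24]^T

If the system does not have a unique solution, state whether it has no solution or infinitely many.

Row-reduce:
R1 ← R1 / (7/4).
R2 ← R2 − 7/8·R1.
Rank is 1 with 2 unknowns, leaving x_2 free.

infinitely many solutions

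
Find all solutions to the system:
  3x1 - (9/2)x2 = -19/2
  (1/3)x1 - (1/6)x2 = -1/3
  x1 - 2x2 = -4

Row-reduce:
R1 ← R1 / (3).
R2 ← R2 − 1/3·R1.
R3 ← R3 − 1·R1.
R2 ← R2 / (1/3).
R1 ← R1 + 3/2·R2.
R3 ← R3 + 1/2·R2.
Row 3 reduces to 0 = 1/4, a contradiction. The system is inconsistent.

no solution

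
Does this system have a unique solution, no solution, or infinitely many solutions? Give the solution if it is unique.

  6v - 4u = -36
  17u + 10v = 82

Row-reduce the augmented matrix:
R1 ← R1 / (-4).
R2 ← R2 − 17·R1.
R2 ← R2 / (71/2).
R1 ← R1 + 3/2·R2.
Reading off the reduced rows gives u = 6, v = -2.

u = 6, v = -2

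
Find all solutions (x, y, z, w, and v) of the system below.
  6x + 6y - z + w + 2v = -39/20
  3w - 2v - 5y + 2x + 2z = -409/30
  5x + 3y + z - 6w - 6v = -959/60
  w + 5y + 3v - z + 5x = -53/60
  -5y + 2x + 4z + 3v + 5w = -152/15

x = -8/3, y = 2, z = -1/4, w = 1, v = 2/5

Row-reduce the augmented matrix:
R1 ← R1 / (6).
R2 ← R2 − 2·R1.
R3 ← R3 − 5·R1.
R4 ← R4 − 5·R1.
R5 ← R5 − 2·R1.
R2 ← R2 / (-7).
R1 ← R1 − 1·R2.
R3 ← R3 + 2·R2.
R5 ← R5 + 7·R2.
R3 ← R3 / (7/6).
R1 ← R1 − 1/6·R3.
R2 ← R2 + 1/3·R3.
R4 ← R4 + 1/6·R3.
R5 ← R5 − 2·R3.
R4 ← R4 / (-45/49).
R1 ← R1 − 80/49·R4.
R2 ← R2 + 125/49·R4.
R3 ← R3 + 319/49·R4.
R5 ← R5 − 736/49·R4.
R5 ← R5 / (1013/45).
R1 ← R1 − 14/9·R5.
R2 ← R2 + 23/9·R5.
R3 ← R3 + 377/45·R5.
R4 ← R4 + 17/45·R5.
Reading off the reduced rows gives x = -8/3, y = 2, z = -1/4, w = 1, v = 2/5.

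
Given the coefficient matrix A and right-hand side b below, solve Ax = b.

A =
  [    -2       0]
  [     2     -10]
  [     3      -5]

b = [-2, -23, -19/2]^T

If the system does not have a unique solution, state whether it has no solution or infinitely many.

x_1 = 1, x_2 = 5/2

Row-reduce the augmented matrix:
R1 ← R1 / (-2).
R2 ← R2 − 2·R1.
R3 ← R3 − 3·R1.
R2 ← R2 / (-10).
R3 ← R3 + 5·R2.
R3 reduces to 0 = 0, so the extra equation is consistent.
Reading off the reduced rows gives x_1 = 1, x_2 = 5/2.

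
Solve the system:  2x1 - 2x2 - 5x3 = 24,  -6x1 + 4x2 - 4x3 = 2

infinitely many solutions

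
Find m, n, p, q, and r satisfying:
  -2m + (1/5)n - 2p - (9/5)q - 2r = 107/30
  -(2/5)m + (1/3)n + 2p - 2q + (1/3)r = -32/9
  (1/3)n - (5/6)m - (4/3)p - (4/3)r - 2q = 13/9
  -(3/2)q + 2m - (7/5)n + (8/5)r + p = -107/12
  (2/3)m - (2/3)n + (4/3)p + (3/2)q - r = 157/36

Row-reduce the augmented matrix:
R1 ← R1 / (-2).
R2 ← R2 + 2/5·R1.
R3 ← R3 + 5/6·R1.
R4 ← R4 − 2·R1.
R5 ← R5 − 2/3·R1.
R2 ← R2 / (22/75).
R1 ← R1 + 1/10·R2.
R3 ← R3 − 1/4·R2.
R4 ← R4 + 6/5·R2.
R5 ← R5 + 3/5·R2.
R3 ← R3 / (-28/11).
R1 ← R1 − 20/11·R3.
R2 ← R2 − 90/11·R3.
R4 ← R4 − 97/11·R3.
R5 ← R5 − 184/33·R3.
R4 ← R4 / (-10637/1120).
R1 ← R1 − 25/56·R4.
R2 ← R2 + 573/112·R4.
R3 ← R3 + 13/224·R4.
R5 ← R5 + 179/84·R4.
R5 ← R5 / (-149335/63822).
R1 ← R1 − 4100/10637·R5.
R2 ← R2 + 4438/10637·R5.
R3 ← R3 − 9571/21274·R5.
R4 ← R4 − 1453/10637·R5.
Reading off the reduced rows gives m = 0, n = 4/3, p = 0, q = 3/2, r = -3.

m = 0, n = 4/3, p = 0, q = 3/2, r = -3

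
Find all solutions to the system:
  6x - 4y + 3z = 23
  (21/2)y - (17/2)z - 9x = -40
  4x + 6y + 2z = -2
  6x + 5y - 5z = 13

no solution

Row-reduce:
R1 ← R1 / (6).
R2 ← R2 + 9·R1.
R3 ← R3 − 4·R1.
R4 ← R4 − 6·R1.
R2 ← R2 / (9/2).
R1 ← R1 + 2/3·R2.
R3 ← R3 − 26/3·R2.
R4 ← R4 − 9·R2.
R3 ← R3 / (208/27).
R1 ← R1 + 5/54·R3.
R2 ← R2 + 8/9·R3.
Row 4 reduces to 0 = 1, a contradiction. The system is inconsistent.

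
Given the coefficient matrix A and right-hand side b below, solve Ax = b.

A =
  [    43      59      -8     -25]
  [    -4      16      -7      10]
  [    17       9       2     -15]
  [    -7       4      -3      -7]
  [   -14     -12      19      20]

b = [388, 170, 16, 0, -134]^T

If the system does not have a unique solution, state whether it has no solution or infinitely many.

Row-reduce the augmented matrix:
R1 ← R1 / (43).
R2 ← R2 + 4·R1.
R3 ← R3 − 17·R1.
R4 ← R4 + 7·R1.
R5 ← R5 + 14·R1.
R2 ← R2 / (924/43).
R1 ← R1 − 59/43·R2.
R3 ← R3 + 616/43·R2.
R4 ← R4 − 585/43·R2.
R5 ← R5 − 310/43·R2.
Swap R3 and R4.
R3 ← R3 / (185/308).
R1 ← R1 − 95/308·R3.
R2 ← R2 + 111/308·R3.
R5 ← R5 − 2925/154·R3.
Swap R4 and R5.
R4 ← R4 / (18980/37).
R1 ← R1 − 263/37·R4.
R2 ← R2 + 46/5·R4.
R3 ← R3 + 4906/185·R4.
R5 reduces to 0 = 0, so the extra equation is consistent.
Reading off the reduced rows gives x_1 = 2, x_2 = 6, x_3 = -6, x_4 = 4.

x_1 = 2, x_2 = 6, x_3 = -6, x_4 = 4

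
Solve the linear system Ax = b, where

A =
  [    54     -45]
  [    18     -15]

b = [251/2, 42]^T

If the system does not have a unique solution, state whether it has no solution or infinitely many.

no solution

Row-reduce:
R1 ← R1 / (54).
R2 ← R2 − 18·R1.
Row 2 reduces to 0 = 1/6, a contradiction. The system is inconsistent.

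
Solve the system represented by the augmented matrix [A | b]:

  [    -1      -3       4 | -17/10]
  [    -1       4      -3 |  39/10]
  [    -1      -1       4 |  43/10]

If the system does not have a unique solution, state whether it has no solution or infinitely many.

Row-reduce the augmented matrix:
R1 ← R1 / (-1).
R2 ← R2 + 1·R1.
R3 ← R3 + 1·R1.
R2 ← R2 / (7).
R1 ← R1 − 3·R2.
R3 ← R3 − 2·R2.
R3 ← R3 / (2).
R1 ← R1 + 1·R3.
R2 ← R2 + 1·R3.
Reading off the reduced rows gives x_1 = 3/2, x_2 = 3, x_3 = 11/5.

x_1 = 3/2, x_2 = 3, x_3 = 11/5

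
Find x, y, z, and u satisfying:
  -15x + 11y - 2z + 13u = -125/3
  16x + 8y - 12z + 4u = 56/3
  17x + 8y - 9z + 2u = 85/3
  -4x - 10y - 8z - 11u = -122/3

x = 3, y = 0, z = 8/3, u = 2/3

Row-reduce the augmented matrix:
R1 ← R1 / (-15).
R2 ← R2 − 16·R1.
R3 ← R3 − 17·R1.
R4 ← R4 + 4·R1.
R2 ← R2 / (296/15).
R1 ← R1 + 11/15·R2.
R3 ← R3 − 307/15·R2.
R4 ← R4 + 194/15·R2.
R3 ← R3 / (251/74).
R1 ← R1 + 29/74·R3.
R2 ← R2 + 53/74·R3.
R4 ← R4 + 619/37·R3.
R4 ← R4 / (-2917/251).
R1 ← R1 + 103/251·R4.
R2 ← R2 − 132/251·R4.
R3 ← R3 + 133/251·R4.
Reading off the reduced rows gives x = 3, y = 0, z = 8/3, u = 2/3.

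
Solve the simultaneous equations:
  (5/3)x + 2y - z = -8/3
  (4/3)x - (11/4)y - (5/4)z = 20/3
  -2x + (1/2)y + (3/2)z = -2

no solution

Row-reduce:
R1 ← R1 / (5/3).
R2 ← R2 − 4/3·R1.
R3 ← R3 + 2·R1.
R2 ← R2 / (-87/20).
R1 ← R1 − 6/5·R2.
R3 ← R3 − 29/10·R2.
Row 3 reduces to 0 = 2/3, a contradiction. The system is inconsistent.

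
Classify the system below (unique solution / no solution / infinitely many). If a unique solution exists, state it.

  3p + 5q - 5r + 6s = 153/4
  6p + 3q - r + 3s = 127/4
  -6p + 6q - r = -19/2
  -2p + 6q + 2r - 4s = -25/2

p = 3, q = 5/4, r = -1, s = 3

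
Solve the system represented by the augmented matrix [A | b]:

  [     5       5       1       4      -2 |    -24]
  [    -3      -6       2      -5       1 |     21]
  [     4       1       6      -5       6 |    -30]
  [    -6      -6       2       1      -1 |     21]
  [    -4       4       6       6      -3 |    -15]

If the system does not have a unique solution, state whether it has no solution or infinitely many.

Row-reduce the augmented matrix:
R1 ← R1 / (5).
R2 ← R2 + 3·R1.
R3 ← R3 − 4·R1.
R4 ← R4 + 6·R1.
R5 ← R5 + 4·R1.
R2 ← R2 / (-3).
R1 ← R1 − 1·R2.
R3 ← R3 + 3·R2.
R5 ← R5 − 8·R2.
R3 ← R3 / (13/5).
R1 ← R1 − 16/15·R3.
R2 ← R2 + 13/15·R3.
R4 ← R4 − 16/5·R3.
R5 ← R5 − 206/15·R3.
R4 ← R4 / (165/13).
R1 ← R1 − 29/13·R4.
R2 ← R2 + 1·R4.
R3 ← R3 + 28/13·R4.
R5 ← R5 − 414/13·R4.
R5 ← R5 / (-2263/165).
R1 ← R1 + 76/55·R5.
R2 ← R2 − 271/165·R5.
R3 ← R3 − 131/165·R5.
R4 ← R4 + 169/165·R5.
Reading off the reduced rows gives x_1 = -2, x_2 = -2, x_3 = -2, x_4 = -2, x_5 = -3.

x_1 = -2, x_2 = -2, x_3 = -2, x_4 = -2, x_5 = -3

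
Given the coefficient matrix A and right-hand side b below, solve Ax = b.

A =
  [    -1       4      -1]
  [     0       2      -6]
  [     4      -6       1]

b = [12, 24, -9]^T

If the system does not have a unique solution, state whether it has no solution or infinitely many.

Row-reduce the augmented matrix:
R1 ← R1 / (-1).
R3 ← R3 − 4·R1.
R2 ← R2 / (2).
R1 ← R1 + 4·R2.
R3 ← R3 − 10·R2.
R3 ← R3 / (27).
R1 ← R1 + 11·R3.
R2 ← R2 + 3·R3.
Reading off the reduced rows gives x_1 = 3, x_2 = 3, x_3 = -3.

x_1 = 3, x_2 = 3, x_3 = -3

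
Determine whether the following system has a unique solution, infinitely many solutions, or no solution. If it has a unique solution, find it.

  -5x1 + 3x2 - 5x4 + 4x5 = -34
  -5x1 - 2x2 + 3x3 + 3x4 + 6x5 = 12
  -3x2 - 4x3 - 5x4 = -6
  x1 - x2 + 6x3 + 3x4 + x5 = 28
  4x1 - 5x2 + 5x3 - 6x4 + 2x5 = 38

x1 = 4, x2 = -4, x3 = 2, x4 = 2, x5 = 2

Row-reduce the augmented matrix:
R1 ← R1 / (-5).
R2 ← R2 + 5·R1.
R4 ← R4 − 1·R1.
R5 ← R5 − 4·R1.
R2 ← R2 / (-5).
R1 ← R1 + 3/5·R2.
R3 ← R3 + 3·R2.
R4 ← R4 + 2/5·R2.
R5 ← R5 + 13/5·R2.
R3 ← R3 / (-29/5).
R1 ← R1 + 9/25·R3.
R2 ← R2 + 3/5·R3.
R4 ← R4 − 144/25·R3.
R5 ← R5 − 86/25·R3.
R4 ← R4 / (-1214/145).
R1 ← R1 − 94/145·R4.
R2 ← R2 + 17/29·R4.
R3 ← R3 − 49/29·R4.
R5 ← R5 + 2896/145·R4.
R5 ← R5 / (1444/607).
R1 ← R1 + 565/607·R5.
R2 ← R2 + 373/1214·R5.
R3 ← R3 − 361/1214·R5.
R4 ← R4 + 65/1214·R5.
Reading off the reduced rows gives x1 = 4, x2 = -4, x3 = 2, x4 = 2, x5 = 2.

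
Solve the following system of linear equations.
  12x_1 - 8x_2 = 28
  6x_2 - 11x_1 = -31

x_1 = 5, x_2 = 4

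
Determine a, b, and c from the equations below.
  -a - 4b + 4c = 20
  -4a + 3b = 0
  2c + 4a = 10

Row-reduce the augmented matrix:
R1 ← R1 / (-1).
R2 ← R2 + 4·R1.
R3 ← R3 − 4·R1.
R2 ← R2 / (19).
R1 ← R1 − 4·R2.
R3 ← R3 + 16·R2.
R3 ← R3 / (86/19).
R1 ← R1 + 12/19·R3.
R2 ← R2 + 16/19·R3.
Reading off the reduced rows gives a = 0, b = 0, c = 5.

a = 0, b = 0, c = 5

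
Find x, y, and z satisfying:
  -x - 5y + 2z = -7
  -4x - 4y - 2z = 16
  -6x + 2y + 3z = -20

Row-reduce the augmented matrix:
R1 ← R1 / (-1).
R2 ← R2 + 4·R1.
R3 ← R3 + 6·R1.
R2 ← R2 / (16).
R1 ← R1 − 5·R2.
R3 ← R3 − 32·R2.
R3 ← R3 / (11).
R1 ← R1 − 9/8·R3.
R2 ← R2 + 5/8·R3.
Reading off the reduced rows gives x = 0, y = -1, z = -6.

x = 0, y = -1, z = -6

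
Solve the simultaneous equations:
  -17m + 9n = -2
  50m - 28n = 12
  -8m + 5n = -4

Row-reduce the augmented matrix:
R1 ← R1 / (-17).
R2 ← R2 − 50·R1.
R3 ← R3 + 8·R1.
R2 ← R2 / (-26/17).
R1 ← R1 + 9/17·R2.
R3 ← R3 − 13/17·R2.
R3 reduces to 0 = 0, so the extra equation is consistent.
Reading off the reduced rows gives m = -2, n = -4.

m = -2, n = -4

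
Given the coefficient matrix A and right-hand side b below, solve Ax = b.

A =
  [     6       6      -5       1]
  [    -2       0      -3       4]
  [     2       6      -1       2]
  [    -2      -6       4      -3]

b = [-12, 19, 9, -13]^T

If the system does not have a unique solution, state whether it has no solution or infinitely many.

Row-reduce the augmented matrix:
R1 ← R1 / (6).
R2 ← R2 + 2·R1.
R3 ← R3 − 2·R1.
R4 ← R4 + 2·R1.
R2 ← R2 / (2).
R1 ← R1 − 1·R2.
R3 ← R3 − 4·R2.
R4 ← R4 + 4·R2.
R3 ← R3 / (10).
R1 ← R1 − 3/2·R3.
R2 ← R2 + 7/3·R3.
R4 ← R4 + 7·R3.
R4 ← R4 / (11/10).
R1 ← R1 + 19/20·R4.
R2 ← R2 − 8/15·R4.
R3 ← R3 + 7/10·R4.
Reading off the reduced rows gives x_1 = -6, x_2 = 3, x_3 = -1, x_4 = 1.

x_1 = -6, x_2 = 3, x_3 = -1, x_4 = 1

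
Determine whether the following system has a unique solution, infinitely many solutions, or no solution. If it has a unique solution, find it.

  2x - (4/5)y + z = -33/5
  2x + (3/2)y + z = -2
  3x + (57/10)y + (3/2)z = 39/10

Row-reduce:
R1 ← R1 / (2).
R2 ← R2 − 2·R1.
R3 ← R3 − 3·R1.
R2 ← R2 / (23/10).
R1 ← R1 + 2/5·R2.
R3 ← R3 − 69/10·R2.
Rank is 2 with 3 unknowns, leaving z free.

infinitely many solutions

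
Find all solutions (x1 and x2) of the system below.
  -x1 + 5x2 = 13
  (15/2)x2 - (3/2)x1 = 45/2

Row-reduce:
R1 ← R1 / (-1).
R2 ← R2 + 3/2·R1.
Row 2 reduces to 0 = 3, a contradiction. The system is inconsistent.

no solution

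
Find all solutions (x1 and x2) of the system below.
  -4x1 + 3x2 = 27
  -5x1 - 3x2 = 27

x1 = -6, x2 = 1

Row-reduce the augmented matrix:
R1 ← R1 / (-4).
R2 ← R2 + 5·R1.
R2 ← R2 / (-27/4).
R1 ← R1 + 3/4·R2.
Reading off the reduced rows gives x1 = -6, x2 = 1.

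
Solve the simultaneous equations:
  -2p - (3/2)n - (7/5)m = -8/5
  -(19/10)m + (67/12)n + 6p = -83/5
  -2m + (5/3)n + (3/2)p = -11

Row-reduce:
R1 ← R1 / (-7/5).
R2 ← R2 + 19/10·R1.
R3 ← R3 + 2·R1.
R2 ← R2 / (160/21).
R1 ← R1 − 15/14·R2.
R3 ← R3 − 80/21·R2.
Row 3 reduces to 0 = -3/2, a contradiction. The system is inconsistent.

no solution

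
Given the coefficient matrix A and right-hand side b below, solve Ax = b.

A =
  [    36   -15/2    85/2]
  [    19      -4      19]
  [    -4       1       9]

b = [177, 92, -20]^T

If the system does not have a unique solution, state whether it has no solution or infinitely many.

no solution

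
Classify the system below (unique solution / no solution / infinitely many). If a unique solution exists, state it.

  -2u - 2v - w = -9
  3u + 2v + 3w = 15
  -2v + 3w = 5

Row-reduce:
R1 ← R1 / (-2).
R2 ← R2 − 3·R1.
R2 ← R2 / (-1).
R1 ← R1 − 1·R2.
R3 ← R3 + 2·R2.
Row 3 reduces to 0 = 2, a contradiction. The system is inconsistent.

no solution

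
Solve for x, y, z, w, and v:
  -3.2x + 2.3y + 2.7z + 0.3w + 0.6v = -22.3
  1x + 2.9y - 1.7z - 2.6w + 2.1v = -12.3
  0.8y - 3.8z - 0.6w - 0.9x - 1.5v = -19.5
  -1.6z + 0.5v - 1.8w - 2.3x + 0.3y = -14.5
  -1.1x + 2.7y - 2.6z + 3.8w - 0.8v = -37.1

x = 5, y = -6, z = 3, w = -2, v = 0

Row-reduce the augmented matrix:
R1 ← R1 / (-16/5).
R2 ← R2 − 1·R1.
R3 ← R3 + 9/10·R1.
R4 ← R4 + 23/10·R1.
R5 ← R5 + 11/10·R1.
R2 ← R2 / (579/160).
R1 ← R1 + 23/32·R2.
R3 ← R3 − 49/320·R2.
R4 ← R4 + 433/320·R2.
R5 ← R5 − 611/320·R2.
R3 ← R3 / (-26189/5790).
R1 ← R1 + 587/579·R3.
R2 ← R2 + 137/579·R3.
R4 ← R4 + 11177/2895·R3.
R5 ← R5 + 8906/2895·R3.
R4 ← R4 / (-1288041/523780).
R1 ← R1 + 12097/26189·R4.
R2 ← R2 + 34691/52378·R4.
R3 ← R3 − 6697/52378·R4.
R5 ← R5 − 2835009/523780·R4.
R5 ← R5 / (3725443/858694).
R1 ← R1 − 265235/1288041·R5.
R2 ← R2 − 89792/1288041·R5.
R3 ← R3 − 665579/1288041·R5.
R4 ← R4 + 1273361/1288041·R5.
Reading off the reduced rows gives x = 5, y = -6, z = 3, w = -2, v = 0.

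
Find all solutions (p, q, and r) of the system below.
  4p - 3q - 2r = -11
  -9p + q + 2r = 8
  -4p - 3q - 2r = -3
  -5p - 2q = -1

no solution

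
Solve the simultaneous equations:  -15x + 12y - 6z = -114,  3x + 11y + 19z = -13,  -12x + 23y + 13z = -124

no solution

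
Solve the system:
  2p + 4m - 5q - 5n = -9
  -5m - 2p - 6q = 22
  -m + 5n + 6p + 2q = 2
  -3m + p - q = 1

Row-reduce the augmented matrix:
R1 ← R1 / (4).
R2 ← R2 + 5·R1.
R3 ← R3 + 1·R1.
R4 ← R4 + 3·R1.
R2 ← R2 / (-25/4).
R1 ← R1 + 5/4·R2.
R3 ← R3 − 15/4·R2.
R4 ← R4 + 15/4·R2.
R3 ← R3 / (34/5).
R1 ← R1 − 2/5·R3.
R2 ← R2 + 2/25·R3.
R4 ← R4 − 11/5·R3.
R4 ← R4 / (161/34).
R1 ← R1 − 27/17·R4.
R2 ← R2 − 32/17·R4.
R3 ← R3 + 33/34·R4.
Reading off the reduced rows gives m = 0, n = 4, p = -2, q = -3.

m = 0, n = 4, p = -2, q = -3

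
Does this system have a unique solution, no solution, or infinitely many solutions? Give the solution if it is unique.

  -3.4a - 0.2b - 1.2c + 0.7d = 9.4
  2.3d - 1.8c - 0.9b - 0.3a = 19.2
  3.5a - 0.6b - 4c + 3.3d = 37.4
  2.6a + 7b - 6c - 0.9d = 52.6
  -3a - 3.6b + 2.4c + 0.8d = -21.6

Row-reduce the augmented matrix:
R1 ← R1 / (-17/5).
R2 ← R2 + 3/10·R1.
R3 ← R3 − 7/2·R1.
R4 ← R4 − 13/5·R1.
R5 ← R5 + 3·R1.
R2 ← R2 / (-15/17).
R1 ← R1 − 1/17·R2.
R3 ← R3 + 137/170·R2.
R4 ← R4 − 582/85·R2.
R5 ← R5 + 291/85·R2.
R3 ← R3 / (-461/125).
R1 ← R1 − 6/25·R3.
R2 ← R2 − 48/25·R3.
R4 ← R4 + 2508/125·R3.
R5 ← R5 − 1254/125·R3.
R4 ← R4 / (14411/2305).
R1 ← R1 − 199/2766·R4.
R2 ← R2 + 8341/5532·R4.
R3 ← R3 + 5929/11064·R4.
R5 ← R5 + 14411/4610·R4.
R5 reduces to 0 = 0, so the extra equation is consistent.
Reading off the reduced rows gives a = 0, b = 4, c = -5, d = 6.

a = 0, b = 4, c = -5, d = 6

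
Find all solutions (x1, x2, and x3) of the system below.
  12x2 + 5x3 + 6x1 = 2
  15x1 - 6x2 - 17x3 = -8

Row-reduce:
R1 ← R1 / (6).
R2 ← R2 − 15·R1.
R2 ← R2 / (-36).
R1 ← R1 − 2·R2.
Rank is 2 with 3 unknowns, leaving x3 free.

infinitely many solutions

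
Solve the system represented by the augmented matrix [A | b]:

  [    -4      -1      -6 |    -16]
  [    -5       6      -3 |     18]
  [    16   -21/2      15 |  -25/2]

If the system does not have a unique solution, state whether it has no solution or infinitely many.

no solution

Row-reduce:
R1 ← R1 / (-4).
R2 ← R2 + 5·R1.
R3 ← R3 − 16·R1.
R2 ← R2 / (29/4).
R1 ← R1 − 1/4·R2.
R3 ← R3 + 29/2·R2.
Row 3 reduces to 0 = -1/2, a contradiction. The system is inconsistent.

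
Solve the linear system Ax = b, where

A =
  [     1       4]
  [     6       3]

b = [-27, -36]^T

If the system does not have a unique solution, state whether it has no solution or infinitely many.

Row-reduce the augmented matrix:
R2 ← R2 − 6·R1.
R2 ← R2 / (-21).
R1 ← R1 − 4·R2.
Reading off the reduced rows gives x_1 = -3, x_2 = -6.

x_1 = -3, x_2 = -6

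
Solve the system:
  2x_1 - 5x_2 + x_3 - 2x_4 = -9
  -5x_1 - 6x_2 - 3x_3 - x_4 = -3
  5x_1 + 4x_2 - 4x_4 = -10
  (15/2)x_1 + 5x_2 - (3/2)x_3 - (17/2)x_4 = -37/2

Row-reduce:
R1 ← R1 / (2).
R2 ← R2 + 5·R1.
R3 ← R3 − 5·R1.
R4 ← R4 − 15/2·R1.
R2 ← R2 / (-37/2).
R1 ← R1 + 5/2·R2.
R3 ← R3 − 33/2·R2.
R4 ← R4 − 95/4·R2.
R3 ← R3 / (-109/37).
R1 ← R1 − 21/37·R3.
R2 ← R2 − 1/37·R3.
R4 ← R4 + 218/37·R3.
Row 4 reduces to 0 = 3, a contradiction. The system is inconsistent.

no solution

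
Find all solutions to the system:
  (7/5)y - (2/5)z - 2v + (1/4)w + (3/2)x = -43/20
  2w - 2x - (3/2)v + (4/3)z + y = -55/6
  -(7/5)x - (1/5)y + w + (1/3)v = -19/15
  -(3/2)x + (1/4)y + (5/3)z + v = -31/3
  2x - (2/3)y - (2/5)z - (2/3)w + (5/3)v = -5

Row-reduce the augmented matrix:
R1 ← R1 / (3/2).
R2 ← R2 + 2·R1.
R3 ← R3 + 7/5·R1.
R4 ← R4 + 3/2·R1.
R5 ← R5 − 2·R1.
R2 ← R2 / (43/15).
R1 ← R1 − 14/15·R2.
R3 ← R3 − 83/75·R2.
R4 ← R4 − 33/20·R2.
R5 ← R5 + 38/15·R2.
R3 ← R3 / (-88/129).
R1 ← R1 + 68/129·R3.
R2 ← R2 − 12/43·R3.
R4 ← R4 − 104/129·R3.
R5 ← R5 − 542/645·R3.
R4 ← R4 / (-7/10).
R1 ← R1 + 17/20·R4.
R2 ← R2 − 19/20·R4.
R3 ← R3 + 39/80·R4.
R5 ← R5 − 883/600·R4.
R5 ← R5 / (429137/110880).
R1 ← R1 + 6803/3696·R5.
R2 ← R2 − 2201/3696·R5.
R3 ← R3 + 5647/4928·R5.
R4 ← R4 + 1963/924·R5.
Reading off the reduced rows gives x = -3, y = -6, z = -5, w = -5, v = -5.

x = -3, y = -6, z = -5, w = -5, v = -5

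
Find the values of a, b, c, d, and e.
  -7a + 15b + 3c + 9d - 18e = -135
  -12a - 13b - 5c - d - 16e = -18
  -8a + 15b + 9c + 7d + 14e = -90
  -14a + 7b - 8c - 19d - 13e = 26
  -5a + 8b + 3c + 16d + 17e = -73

a = 3, b = -2, c = -4, d = -4, e = 2

Row-reduce the augmented matrix:
R1 ← R1 / (-7).
R2 ← R2 + 12·R1.
R3 ← R3 + 8·R1.
R4 ← R4 + 14·R1.
R5 ← R5 + 5·R1.
R2 ← R2 / (-271/7).
R1 ← R1 + 15/7·R2.
R3 ← R3 + 15/7·R2.
R4 ← R4 + 23·R2.
R5 ← R5 + 19/7·R2.
R3 ← R3 / (1662/271).
R1 ← R1 − 36/271·R3.
R2 ← R2 − 71/271·R3.
R4 ← R4 + 2161/271·R3.
R5 ← R5 − 425/271·R3.
R4 ← R4 / (-25204/831).
R1 ← R1 + 90/277·R4.
R2 ← R2 − 437/831·R4.
R3 ← R3 + 322/831·R4.
R5 ← R5 − 9416/831·R4.
R5 ← R5 / (263850/6301).
R1 ← R1 − 2496/6301·R5.
R2 ← R2 + 5160/6301·R5.
R3 ← R3 − 30001/6301·R5.
R4 ← R4 + 12061/6301·R5.
Reading off the reduced rows gives a = 3, b = -2, c = -4, d = -4, e = 2.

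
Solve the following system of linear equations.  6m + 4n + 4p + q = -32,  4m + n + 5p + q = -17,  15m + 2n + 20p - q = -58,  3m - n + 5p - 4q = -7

infinitely many solutions

Row-reduce:
R1 ← R1 / (6).
R2 ← R2 − 4·R1.
R3 ← R3 − 15·R1.
R4 ← R4 − 3·R1.
R2 ← R2 / (-5/3).
R1 ← R1 − 2/3·R2.
R3 ← R3 + 8·R2.
R4 ← R4 + 3·R2.
R3 ← R3 / (-6/5).
R1 ← R1 − 8/5·R3.
R2 ← R2 + 7/5·R3.
R4 ← R4 + 6/5·R3.
Rank is 3 with 4 unknowns, leaving q free.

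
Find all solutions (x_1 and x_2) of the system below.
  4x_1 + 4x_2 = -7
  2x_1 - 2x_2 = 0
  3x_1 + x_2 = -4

no solution

Row-reduce:
R1 ← R1 / (4).
R2 ← R2 − 2·R1.
R3 ← R3 − 3·R1.
R2 ← R2 / (-4).
R1 ← R1 − 1·R2.
R3 ← R3 + 2·R2.
Row 3 reduces to 0 = -1/2, a contradiction. The system is inconsistent.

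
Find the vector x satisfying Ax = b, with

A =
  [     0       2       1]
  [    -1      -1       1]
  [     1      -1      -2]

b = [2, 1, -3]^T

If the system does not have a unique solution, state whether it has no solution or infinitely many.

infinitely many solutions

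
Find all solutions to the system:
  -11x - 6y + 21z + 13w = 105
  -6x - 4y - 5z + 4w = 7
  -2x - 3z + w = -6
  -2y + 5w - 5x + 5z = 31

Row-reduce:
R1 ← R1 / (-11).
R2 ← R2 + 6·R1.
R3 ← R3 + 2·R1.
R4 ← R4 + 5·R1.
R2 ← R2 / (-8/11).
R1 ← R1 − 6/11·R2.
R3 ← R3 − 12/11·R2.
R4 ← R4 − 8/11·R2.
R3 ← R3 / (-63/2).
R1 ← R1 + 57/4·R3.
R2 ← R2 − 181/8·R3.
R4 ← R4 + 21·R3.
Rank is 3 with 4 unknowns, leaving w free.

infinitely many solutions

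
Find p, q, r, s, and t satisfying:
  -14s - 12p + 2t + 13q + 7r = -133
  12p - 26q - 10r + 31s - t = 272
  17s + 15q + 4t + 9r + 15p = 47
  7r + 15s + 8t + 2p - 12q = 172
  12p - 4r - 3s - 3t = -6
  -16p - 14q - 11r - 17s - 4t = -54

p = 2, q = -5, r = 0, s = 4, t = 6

Row-reduce the augmented matrix:
R1 ← R1 / (-12).
R2 ← R2 − 12·R1.
R3 ← R3 − 15·R1.
R4 ← R4 − 2·R1.
R5 ← R5 − 12·R1.
R6 ← R6 + 16·R1.
R2 ← R2 / (-13).
R1 ← R1 + 13/12·R2.
R3 ← R3 − 125/4·R2.
R4 ← R4 + 59/6·R2.
R5 ← R5 − 13·R2.
R6 ← R6 + 94/3·R2.
R3 ← R3 / (137/13).
R1 ← R1 + 1/3·R3.
R2 ← R2 − 3/13·R3.
R4 ← R4 − 407/39·R3.
R6 ← R6 + 511/39·R3.
R4 ← R4 / (-66031/1644).
R1 ← R1 − 422/411·R4.
R2 ← R2 + 1201/548·R4.
R3 ← R3 − 2099/548·R4.
R6 ← R6 − 17885/1644·R4.
Swap R5 and R6.
R5 ← R5 / (15634/9433).
R1 ← R1 + 5/66031·R5.
R2 ← R2 + 13485/66031·R5.
R3 ← R3 − 47979/66031·R5.
R4 ← R4 − 2039/66031·R5.
R6 reduces to 0 = 0, so the extra equation is consistent.
Reading off the reduced rows gives p = 2, q = -5, r = 0, s = 4, t = 6.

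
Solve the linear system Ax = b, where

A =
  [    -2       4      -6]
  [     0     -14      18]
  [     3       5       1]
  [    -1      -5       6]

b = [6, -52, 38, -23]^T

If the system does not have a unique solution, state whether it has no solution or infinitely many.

x_1 = 4, x_2 = 5, x_3 = 1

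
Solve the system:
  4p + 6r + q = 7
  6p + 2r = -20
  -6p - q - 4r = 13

p = -5, q = -3, r = 5

Row-reduce the augmented matrix:
R1 ← R1 / (4).
R2 ← R2 − 6·R1.
R3 ← R3 + 6·R1.
R2 ← R2 / (-3/2).
R1 ← R1 − 1/4·R2.
R3 ← R3 − 1/2·R2.
R3 ← R3 / (8/3).
R1 ← R1 − 1/3·R3.
R2 ← R2 − 14/3·R3.
Reading off the reduced rows gives p = -5, q = -3, r = 5.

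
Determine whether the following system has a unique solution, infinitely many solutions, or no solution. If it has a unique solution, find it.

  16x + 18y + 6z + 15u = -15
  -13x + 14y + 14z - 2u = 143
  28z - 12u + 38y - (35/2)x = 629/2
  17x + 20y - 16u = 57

Row-reduce:
R1 ← R1 / (16).
R2 ← R2 + 13·R1.
R3 ← R3 + 35/2·R1.
R4 ← R4 − 17·R1.
R2 ← R2 / (229/8).
R1 ← R1 − 9/8·R2.
R3 ← R3 − 923/16·R2.
R4 ← R4 − 7/8·R2.
R3 ← R3 / (-796/229).
R1 ← R1 + 84/229·R3.
R2 ← R2 − 151/229·R3.
R4 ← R4 + 1592/229·R3.
Rank is 3 with 4 unknowns, leaving u free.

infinitely many solutions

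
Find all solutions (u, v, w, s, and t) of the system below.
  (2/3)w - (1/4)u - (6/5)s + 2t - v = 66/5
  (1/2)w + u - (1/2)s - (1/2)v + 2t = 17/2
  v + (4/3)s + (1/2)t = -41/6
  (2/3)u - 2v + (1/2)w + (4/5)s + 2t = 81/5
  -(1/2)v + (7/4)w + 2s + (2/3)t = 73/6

Row-reduce the augmented matrix:
R1 ← R1 / (-1/4).
R2 ← R2 − 1·R1.
R4 ← R4 − 2/3·R1.
R2 ← R2 / (-9/2).
R1 ← R1 − 4·R2.
R3 ← R3 − 1·R2.
R4 ← R4 + 14/3·R2.
R5 ← R5 + 1/2·R2.
R3 ← R3 / (19/27).
R1 ← R1 − 4/27·R3.
R2 ← R2 + 19/27·R3.
R4 ← R4 + 163/162·R3.
R5 ← R5 − 151/108·R3.
R4 ← R4 / (1135/342).
R1 ← R1 − 16/285·R4.
R2 ← R2 − 4/3·R4.
R3 ← R3 − 21/95·R4.
R5 ← R5 − 2599/1140·R4.
R5 ← R5 / (-87721/13620).
R1 ← R1 − 342/1135·R5.
R2 ← R2 − 71/454·R5.
R3 ← R3 − 4326/1135·R5.
R4 ← R4 − 117/454·R5.
Reading off the reduced rows gives u = 0, v = -6, w = 6, s = -1, t = 1.

u = 0, v = -6, w = 6, s = -1, t = 1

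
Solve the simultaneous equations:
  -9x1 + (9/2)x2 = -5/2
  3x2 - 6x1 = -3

Row-reduce:
R1 ← R1 / (-9).
R2 ← R2 + 6·R1.
Row 2 reduces to 0 = -4/3, a contradiction. The system is inconsistent.

no solution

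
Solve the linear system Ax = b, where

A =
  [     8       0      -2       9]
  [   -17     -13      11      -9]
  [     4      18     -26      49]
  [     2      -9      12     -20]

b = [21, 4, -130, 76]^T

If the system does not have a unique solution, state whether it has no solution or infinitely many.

no solution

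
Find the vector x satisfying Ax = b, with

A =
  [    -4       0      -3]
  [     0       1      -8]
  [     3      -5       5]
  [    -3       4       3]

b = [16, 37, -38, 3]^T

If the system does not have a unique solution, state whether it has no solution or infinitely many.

Row-reduce:
R1 ← R1 / (-4).
R3 ← R3 − 3·R1.
R4 ← R4 + 3·R1.
R3 ← R3 + 5·R2.
R4 ← R4 − 4·R2.
R3 ← R3 / (-149/4).
R1 ← R1 − 3/4·R3.
R2 ← R2 + 8·R3.
R4 ← R4 − 149/4·R3.
Row 4 reduces to 0 = 2, a contradiction. The system is inconsistent.

no solution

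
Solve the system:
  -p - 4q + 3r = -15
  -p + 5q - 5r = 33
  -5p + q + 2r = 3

p = -3, q = 0, r = -6

Row-reduce the augmented matrix:
R1 ← R1 / (-1).
R2 ← R2 + 1·R1.
R3 ← R3 + 5·R1.
R2 ← R2 / (9).
R1 ← R1 − 4·R2.
R3 ← R3 − 21·R2.
R3 ← R3 / (17/3).
R1 ← R1 − 5/9·R3.
R2 ← R2 + 8/9·R3.
Reading off the reduced rows gives p = -3, q = 0, r = -6.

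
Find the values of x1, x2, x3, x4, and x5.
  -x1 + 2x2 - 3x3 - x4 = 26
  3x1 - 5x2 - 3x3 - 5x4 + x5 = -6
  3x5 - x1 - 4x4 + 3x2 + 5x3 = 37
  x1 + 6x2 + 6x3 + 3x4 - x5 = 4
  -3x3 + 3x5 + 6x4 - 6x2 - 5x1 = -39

x1 = -3, x2 = 6, x3 = -2, x4 = -5, x5 = 2

Row-reduce the augmented matrix:
R1 ← R1 / (-1).
R2 ← R2 − 3·R1.
R3 ← R3 + 1·R1.
R4 ← R4 − 1·R1.
R5 ← R5 + 5·R1.
R1 ← R1 + 2·R2.
R3 ← R3 − 1·R2.
R4 ← R4 − 8·R2.
R5 ← R5 + 16·R2.
R3 ← R3 / (20).
R1 ← R1 + 21·R3.
R2 ← R2 + 12·R3.
R4 ← R4 − 99·R3.
R5 ← R5 + 180·R3.
R4 ← R4 / (165/4).
R1 ← R1 + 39/4·R4.
R2 ← R2 + 5·R4.
R3 ← R3 − 1/4·R4.
R5 ← R5 + 72·R4.
R5 ← R5 / (1103/275).
R1 ← R1 + 101/275·R5.
R2 ← R2 + 1/11·R5.
R3 ← R3 − 59/275·R5.
R4 ← R4 + 126/275·R5.
Reading off the reduced rows gives x1 = -3, x2 = 6, x3 = -2, x4 = -5, x5 = 2.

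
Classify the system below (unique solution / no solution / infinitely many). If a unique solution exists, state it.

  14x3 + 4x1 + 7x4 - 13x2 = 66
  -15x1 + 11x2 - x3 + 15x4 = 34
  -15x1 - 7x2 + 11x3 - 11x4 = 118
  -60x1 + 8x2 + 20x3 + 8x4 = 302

no solution

Row-reduce:
R1 ← R1 / (4).
R2 ← R2 + 15·R1.
R3 ← R3 + 15·R1.
R4 ← R4 + 60·R1.
R2 ← R2 / (-151/4).
R1 ← R1 + 13/4·R2.
R3 ← R3 + 223/4·R2.
R4 ← R4 + 187·R2.
R3 ← R3 / (-1896/151).
R1 ← R1 + 141/151·R3.
R2 ← R2 + 206/151·R3.
R4 ← R4 + 3792/151·R3.
Row 4 reduces to 0 = -2, a contradiction. The system is inconsistent.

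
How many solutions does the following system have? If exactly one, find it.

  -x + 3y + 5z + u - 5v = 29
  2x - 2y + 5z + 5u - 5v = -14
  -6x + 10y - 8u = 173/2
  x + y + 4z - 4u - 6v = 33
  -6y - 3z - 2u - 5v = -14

no solution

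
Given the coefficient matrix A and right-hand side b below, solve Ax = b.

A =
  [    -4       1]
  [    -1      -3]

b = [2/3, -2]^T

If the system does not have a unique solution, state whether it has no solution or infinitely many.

x_1 = 0, x_2 = 2/3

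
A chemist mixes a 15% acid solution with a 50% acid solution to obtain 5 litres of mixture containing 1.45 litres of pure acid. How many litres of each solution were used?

litres of solution A: 3, litres of solution B: 2

Let a = litres of solution A, b = litres of solution B.
  a + b = 5
  (3/20)a + (1/2)b = 29/20
From equation 1: a = 5 − b.
Substitute into equation 2 and solve: b = 2.
Then a = 3.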